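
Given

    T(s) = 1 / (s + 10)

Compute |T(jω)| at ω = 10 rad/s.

Substitute s = j10: numerator = 1, denominator = 10 + j10.
|T(j10)| = |1| / |10 + j10| = 1 / 14.142 ≈ 0.07071.

|T(j10)| ≈ 0.07071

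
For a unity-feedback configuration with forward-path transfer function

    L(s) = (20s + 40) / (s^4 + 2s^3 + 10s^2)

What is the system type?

Factor s from the denominator: s^4 + 2s^3 + 10s^2 = s^2·(s^2 + 2s + 10).
There are 2 poles at the origin, so the system is Type 2.

Type 2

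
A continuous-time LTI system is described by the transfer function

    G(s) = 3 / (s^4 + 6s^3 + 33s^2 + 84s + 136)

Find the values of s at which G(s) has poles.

The poles are the roots of the denominator s^4 + 6s^3 + 33s^2 + 84s + 136 = 0.
No real roots exist; factor into two real quadratics: (s^2 + 2s + 17)(s^2 + 4s + 8) = 0.
Each quadratic gives a conjugate pair via the quadratic formula.

s = -1 ± 4j, -2 ± 2j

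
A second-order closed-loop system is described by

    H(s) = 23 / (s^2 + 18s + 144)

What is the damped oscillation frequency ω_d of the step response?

Comparing s^2 + 18s + 144 to s^2 + 2ζωₙs + ωₙ²: ωₙ = 12 rad/s and ζ = 18/(2·12) = 0.75.
ζωₙ = 18/2 = 9, so ω_d = ωₙ√(1−ζ²) = √(ωₙ² − (ζωₙ)²) = √(144 − 9²) = √63 ≈ 7.937 rad/s.

ω_d ≈ 7.937 rad/s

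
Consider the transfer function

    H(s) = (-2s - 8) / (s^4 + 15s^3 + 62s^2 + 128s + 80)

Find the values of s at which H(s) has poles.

The poles are the roots of the denominator s^4 + 15s^3 + 62s^2 + 128s + 80 = 0.
Trying s = -10: the polynomial evaluates to 0, so (s + 10) is a factor.
Dividing out leaves s^3 + 5s^2 + 12s + 8 = 0.
This factors further as (s^2 + 4s + 8)(s + 1) = 0.

s = -2 ± 2j, -10, -1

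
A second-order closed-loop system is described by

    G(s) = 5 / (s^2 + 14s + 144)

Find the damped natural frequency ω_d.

Comparing s^2 + 14s + 144 to s^2 + 2ζωₙs + ωₙ²: ωₙ = 12 rad/s and ζ = 14/(2·12) ≈ 0.5833.
ζωₙ = 14/2 = 7, so ω_d = ωₙ√(1−ζ²) = √(ωₙ² − (ζωₙ)²) = √(144 − 7²) = √95 ≈ 9.747 rad/s.

ω_d ≈ 9.747 rad/s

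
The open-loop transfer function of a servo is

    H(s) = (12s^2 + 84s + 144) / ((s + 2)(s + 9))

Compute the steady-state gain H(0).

H(0) = 8

Set s = 0: H(0) = (144) / (18) = 8.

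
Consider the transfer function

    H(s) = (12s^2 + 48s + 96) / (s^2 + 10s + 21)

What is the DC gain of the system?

H(0) = 32/7 ≈ 4.571

Set s = 0: H(0) = (96) / (21) = 32/7.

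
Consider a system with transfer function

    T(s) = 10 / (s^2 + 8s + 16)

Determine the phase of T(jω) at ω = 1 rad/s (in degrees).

At s = j1: numerator = 10, denominator = 15 + j8.
∠T = ∠num − ∠den = 0° − (28.072°) = -28.07°.

∠T(j1) ≈ -28.07°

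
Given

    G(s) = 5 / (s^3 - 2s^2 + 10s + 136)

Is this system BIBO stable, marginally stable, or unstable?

The denominator s^3 - 2s^2 + 10s + 136 factors as (s + 4)(s^2 - 6s + 34), giving poles at s = -4, 3 ± 5j.
Since the pole(s) at s = 3 ± 5j lie in the right half-plane, the system is unstable.

unstable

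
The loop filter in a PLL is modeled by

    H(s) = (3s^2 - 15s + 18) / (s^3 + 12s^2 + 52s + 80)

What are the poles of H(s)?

s = -4 + 2j, -4 - 2j, -4

The poles are the roots of the denominator s^3 + 12s^2 + 52s + 80 = 0.
Trying s = -4: the polynomial evaluates to 0, so (s + 4) is a factor.
Dividing out leaves s^2 + 8s + 20 = 0.
The quadratic formula then gives s = -4 ± 2j.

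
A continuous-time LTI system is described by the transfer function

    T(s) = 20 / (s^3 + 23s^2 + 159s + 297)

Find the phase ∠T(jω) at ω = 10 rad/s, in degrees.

At s = j10: numerator = 20, denominator = -2003 + j590.
∠T = ∠num − ∠den = 0° − (163.59°) = -163.6°.

∠T(j10) ≈ -163.6°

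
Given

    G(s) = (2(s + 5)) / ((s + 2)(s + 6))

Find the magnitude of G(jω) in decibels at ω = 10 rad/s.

Substitute s = j10: numerator = 10 + j20, denominator = -88 + j80.
|G(j10)| = |10 + j20| / |-88 + j80| = 22.361 / 118.93 ≈ 0.1880.
In decibels: 20·log₁₀(0.1880) ≈ -14.5 dB.

|G(j10)|_dB ≈ -14.5 dB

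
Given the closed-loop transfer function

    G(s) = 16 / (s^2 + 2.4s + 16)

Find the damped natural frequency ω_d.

ω_d ≈ 3.816 rad/s

Comparing s^2 + 2.4s + 16 to s^2 + 2ζωₙs + ωₙ²: ωₙ = 4 rad/s and ζ = 2.4/(2·4) = 0.3.
ζωₙ = 2.4/2 = 1.2, so ω_d = ωₙ√(1−ζ²) = √(ωₙ² − (ζωₙ)²) = √(16 − 1.2²) = √14.56 ≈ 3.816 rad/s.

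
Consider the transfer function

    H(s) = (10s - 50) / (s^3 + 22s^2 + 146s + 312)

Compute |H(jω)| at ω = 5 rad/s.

|H(j5)| ≈ 0.1088

Substitute s = j5: numerator = -50 + j50, denominator = -238 + j605.
|H(j5)| = |-50 + j50| / |-238 + j605| = 70.711 / 650.13 ≈ 0.1088.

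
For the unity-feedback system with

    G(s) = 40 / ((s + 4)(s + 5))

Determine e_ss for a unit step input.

G(s) has no poles at the origin.
This is a Type 0 system. Kp = lim_{s→0} G(s) = 40/20 = 2.
e_ss = 1/(1 + Kp) = 1/(1 + 2) = 1/3 ≈ 0.3333.

e_ss = 0.3333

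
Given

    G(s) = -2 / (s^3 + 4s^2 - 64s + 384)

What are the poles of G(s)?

The poles are the roots of the denominator s^3 + 4s^2 - 64s + 384 = 0.
Trying s = -12: the polynomial evaluates to 0, so (s + 12) is a factor.
Dividing out leaves s^2 - 8s + 32 = 0.
The quadratic formula then gives s = 4 ± 4j.

s = 4 ± 4j, -12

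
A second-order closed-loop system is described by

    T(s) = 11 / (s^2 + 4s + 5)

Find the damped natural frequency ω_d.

Comparing s^2 + 4s + 5 to s^2 + 2ζωₙs + ωₙ²: ωₙ = √5 ≈ 2.236 rad/s and ζ = 4/(2·√5) ≈ 0.8944.
ζωₙ = 4/2 = 2, so ω_d = ωₙ√(1−ζ²) = √(ωₙ² − (ζωₙ)²) = √(5 − 2²) = √1 = 1 rad/s.

ω_d = 1 rad/s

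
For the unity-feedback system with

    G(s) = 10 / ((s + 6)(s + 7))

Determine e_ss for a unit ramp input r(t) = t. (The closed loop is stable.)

G(s) has no poles at the origin.
This is a Type 0 system; Kv = lim_{s→0} s·G(s) = 0, so the steady-state error for a ramp input is infinite.

e_ss = ∞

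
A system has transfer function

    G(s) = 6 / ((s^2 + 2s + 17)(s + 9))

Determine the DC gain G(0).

G(0) = 2/51 ≈ 0.03922

At s = 0 each factor (s + a) contributes a and each (s^2 + bs + c) contributes c.
G(0) = 6·1 / ((17) · (9)) = 6/153 = 2/51.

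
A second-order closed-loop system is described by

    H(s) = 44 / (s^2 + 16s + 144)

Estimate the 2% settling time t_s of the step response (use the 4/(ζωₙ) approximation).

Comparing s^2 + 16s + 144 to s^2 + 2ζωₙs + ωₙ²: ωₙ = 12 rad/s and ζ = 16/(2·12) ≈ 0.6667.
ζωₙ = 16/2 = 8, so t_s ≈ 4/(ζωₙ) = 4/8 = 0.5000 s.

t_s ≈ 0.5000 s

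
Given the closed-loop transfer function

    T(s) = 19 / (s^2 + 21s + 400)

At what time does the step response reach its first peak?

t_p ≈ 0.1846 s

Comparing s^2 + 21s + 400 to s^2 + 2ζωₙs + ωₙ²: ωₙ = 20 rad/s and ζ = 21/(2·20) = 0.525.
ζωₙ = 21/2 = 10.5, so ω_d = ωₙ√(1−ζ²) = √(ωₙ² − (ζωₙ)²) = √(400 − 10.5²) = √289.75 ≈ 17.02 rad/s.
t_p = π/ω_d = π/17.02 ≈ 0.1846 s.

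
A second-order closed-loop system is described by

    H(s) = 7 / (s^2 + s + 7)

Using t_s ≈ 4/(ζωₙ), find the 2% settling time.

Comparing s^2 + s + 7 to s^2 + 2ζωₙs + ωₙ²: ωₙ = √7 ≈ 2.646 rad/s and ζ = 1/(2·√7) ≈ 0.1890.
ζωₙ = 1/2 = 0.5, so t_s ≈ 4/(ζωₙ) = 4/0.5 = 8 s.

t_s ≈ 8 s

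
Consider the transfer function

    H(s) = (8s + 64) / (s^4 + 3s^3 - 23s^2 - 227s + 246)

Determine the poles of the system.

The poles are the roots of the denominator s^4 + 3s^3 - 23s^2 - 227s + 246 = 0.
Trying s = 1: the polynomial evaluates to 0, so (s - 1) is a factor.
Dividing out leaves s^3 + 4s^2 - 19s - 246 = 0.
This factors further as (s^2 + 10s + 41)(s - 6) = 0.

s = -5 ± 4j, 1, 6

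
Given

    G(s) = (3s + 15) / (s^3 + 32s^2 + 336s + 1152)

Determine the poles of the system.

The poles are the roots of the denominator s^3 + 32s^2 + 336s + 1152 = 0.
Trying s = -12: the polynomial evaluates to 0, so (s + 12) is a factor.
Dividing out leaves s^2 + 20s + 96 = 0.
Factoring the quadratic: (s + 12)(s + 8) = 0.

s = -12, -12, -8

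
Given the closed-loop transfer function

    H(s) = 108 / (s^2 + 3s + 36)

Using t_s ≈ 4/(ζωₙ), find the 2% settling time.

Comparing s^2 + 3s + 36 to s^2 + 2ζωₙs + ωₙ²: ωₙ = 6 rad/s and ζ = 3/(2·6) = 0.25.
ζωₙ = 3/2 = 1.5, so t_s ≈ 4/(ζωₙ) = 4/1.5 ≈ 2.667 s.

t_s ≈ 2.667 s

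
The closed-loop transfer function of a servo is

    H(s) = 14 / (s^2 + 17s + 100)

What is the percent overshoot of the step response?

%OS ≈ 0.629%

Comparing s^2 + 17s + 100 to s^2 + 2ζωₙs + ωₙ²: ωₙ = 10 rad/s and ζ = 17/(2·10) = 0.85.
%OS = 100·exp(−πζ/√(1−ζ²)) = 100·exp(−π·0.85/√(1−0.85²)) ≈ 0.629%.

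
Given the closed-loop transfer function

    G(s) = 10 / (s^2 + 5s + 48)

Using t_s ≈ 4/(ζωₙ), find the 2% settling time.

t_s ≈ 1.600 s

Comparing s^2 + 5s + 48 to s^2 + 2ζωₙs + ωₙ²: ωₙ = √48 ≈ 6.928 rad/s and ζ = 5/(2·√48) ≈ 0.3608.
ζωₙ = 5/2 = 2.5, so t_s ≈ 4/(ζωₙ) = 4/2.5 = 1.600 s.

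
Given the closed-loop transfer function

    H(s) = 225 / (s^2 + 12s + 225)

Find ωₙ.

Compare the denominator to the standard form s^2 + 2ζωₙs + ωₙ².
ωₙ² = 225, so ωₙ = 15 rad/s.

ωₙ = 15 rad/s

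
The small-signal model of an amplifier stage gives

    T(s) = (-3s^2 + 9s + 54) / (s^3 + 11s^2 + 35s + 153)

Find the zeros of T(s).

s = 6, -3

Set the numerator to zero: -3s^2 + 9s + 54 = 0, i.e. -3·(s^2 - 3s - 18) = 0.
Factoring: (s - 6)(s + 3) = 0.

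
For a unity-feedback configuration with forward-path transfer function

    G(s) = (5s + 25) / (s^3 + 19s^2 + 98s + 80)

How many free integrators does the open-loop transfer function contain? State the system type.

Type 0

The denominator has no factor of s at the origin — no free integrator — so this is a Type 0 system.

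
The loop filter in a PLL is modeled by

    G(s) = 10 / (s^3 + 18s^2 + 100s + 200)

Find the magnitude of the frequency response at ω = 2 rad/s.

Substitute s = j2: numerator = 10, denominator = 128 + j192.
|G(j2)| = |10| / |128 + j192| = 10 / 230.76 ≈ 0.04334.

|G(j2)| ≈ 0.04334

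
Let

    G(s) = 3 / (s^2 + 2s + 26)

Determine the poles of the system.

The poles are the roots of the denominator s^2 + 2s + 26 = 0.
Using the quadratic formula: s = (-2 ± √(-100))/2 = -1 ± 5j.

s = -1 ± 5j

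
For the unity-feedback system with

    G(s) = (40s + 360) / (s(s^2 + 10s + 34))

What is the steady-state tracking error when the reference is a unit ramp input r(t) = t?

e_ss = 0.09444

G(s) has one pole at the origin.
This is a Type 1 system. Kv = lim_{s→0} s·G(s) = 360/34 = 180/17.
e_ss = 1/Kv = 1/(180/17) = 17/180 ≈ 0.09444.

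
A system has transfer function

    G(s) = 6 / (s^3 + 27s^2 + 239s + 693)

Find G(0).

Set s = 0: G(0) = (6) / (693) = 2/231.

G(0) = 2/231 ≈ 0.008658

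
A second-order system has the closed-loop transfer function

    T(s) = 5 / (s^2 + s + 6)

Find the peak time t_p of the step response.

Comparing s^2 + s + 6 to s^2 + 2ζωₙs + ωₙ²: ωₙ = √6 ≈ 2.449 rad/s and ζ = 1/(2·√6) ≈ 0.2041.
ζωₙ = 1/2 = 0.5, so ω_d = ωₙ√(1−ζ²) = √(ωₙ² − (ζωₙ)²) = √(6 − 0.5²) = √5.75 ≈ 2.398 rad/s.
t_p = π/ω_d = π/2.398 ≈ 1.310 s.

t_p ≈ 1.310 s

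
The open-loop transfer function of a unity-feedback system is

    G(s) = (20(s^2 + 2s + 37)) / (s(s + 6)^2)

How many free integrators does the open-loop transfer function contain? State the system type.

The denominator has 1 factor of s at the origin (free integrator), so this is a Type 1 system.

Type 1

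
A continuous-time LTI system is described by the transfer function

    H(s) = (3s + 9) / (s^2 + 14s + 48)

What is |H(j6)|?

Substitute s = j6: numerator = 9 + j18, denominator = 12 + j84.
|H(j6)| = |9 + j18| / |12 + j84| = 20.125 / 84.853 ≈ 0.2372.

|H(j6)| ≈ 0.2372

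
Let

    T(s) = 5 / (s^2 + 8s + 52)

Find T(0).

T(0) = 5/52 ≈ 0.09615

Set s = 0: T(0) = (5) / (52) = 5/52.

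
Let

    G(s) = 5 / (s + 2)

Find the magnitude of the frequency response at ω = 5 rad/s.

Substitute s = j5: numerator = 5, denominator = 2 + j5.
|G(j5)| = |5| / |2 + j5| = 5 / 5.3852 ≈ 0.9285.

|G(j5)| ≈ 0.9285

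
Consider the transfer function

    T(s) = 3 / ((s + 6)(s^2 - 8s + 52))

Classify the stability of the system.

unstable

The poles can be read from the denominator factors: s = -6, 4 ± 6j.
Since the pole(s) at s = 4 ± 6j lie in the right half-plane, the system is unstable.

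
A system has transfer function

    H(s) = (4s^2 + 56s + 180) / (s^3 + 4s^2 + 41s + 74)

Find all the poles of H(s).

The poles are the roots of the denominator s^3 + 4s^2 + 41s + 74 = 0.
Trying s = -2: the polynomial evaluates to 0, so (s + 2) is a factor.
Dividing out leaves s^2 + 2s + 37 = 0.
The quadratic formula then gives s = -1 ± 6j.

s = -1 + 6j, -1 - 6j, -2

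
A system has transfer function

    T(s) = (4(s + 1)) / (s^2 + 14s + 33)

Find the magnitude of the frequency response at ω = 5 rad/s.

Substitute s = j5: numerator = 4 + j20, denominator = 8 + j70.
|T(j5)| = |4 + j20| / |8 + j70| = 20.396 / 70.456 ≈ 0.2895.

|T(j5)| ≈ 0.2895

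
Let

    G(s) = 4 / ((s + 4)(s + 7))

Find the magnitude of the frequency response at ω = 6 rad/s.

Substitute s = j6: numerator = 4, denominator = -8 + j66.
|G(j6)| = |4| / |-8 + j66| = 4 / 66.483 ≈ 0.06017.

|G(j6)| ≈ 0.06017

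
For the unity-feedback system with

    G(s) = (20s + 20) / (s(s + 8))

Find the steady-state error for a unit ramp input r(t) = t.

G(s) has one pole at the origin.
This is a Type 1 system. Kv = lim_{s→0} s·G(s) = 20/8 = 5/2.
e_ss = 1/Kv = 1/(5/2) = 2/5 ≈ 0.4000.

e_ss = 0.4000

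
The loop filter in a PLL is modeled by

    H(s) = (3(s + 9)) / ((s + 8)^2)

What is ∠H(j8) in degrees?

At s = j8: numerator = 27 + j24, denominator = j128.
∠H = ∠num − ∠den = 41.634° − (90°) = -48.37°.

∠H(j8) ≈ -48.37°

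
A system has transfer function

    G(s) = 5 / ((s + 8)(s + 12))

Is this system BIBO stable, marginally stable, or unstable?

The poles can be read from the denominator factors: s = -8, -12.
Since all poles lie strictly in the left half-plane, the system is stable.

stable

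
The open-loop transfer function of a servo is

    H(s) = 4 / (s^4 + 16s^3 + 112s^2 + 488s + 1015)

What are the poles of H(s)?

s = -7, -2 + 5j, -2 - 5j, -5

The poles are the roots of the denominator s^4 + 16s^3 + 112s^2 + 488s + 1015 = 0.
Trying s = -7: the polynomial evaluates to 0, so (s + 7) is a factor.
Dividing out leaves s^3 + 9s^2 + 49s + 145 = 0.
This factors further as (s^2 + 4s + 29)(s + 5) = 0.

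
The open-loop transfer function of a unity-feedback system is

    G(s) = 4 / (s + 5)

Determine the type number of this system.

Type 0

The denominator has no factor of s at the origin — no free integrator — so this is a Type 0 system.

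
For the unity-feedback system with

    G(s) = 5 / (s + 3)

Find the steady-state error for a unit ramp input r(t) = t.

G(s) has no poles at the origin.
This is a Type 0 system; Kv = lim_{s→0} s·G(s) = 0, so the steady-state error for a ramp input is infinite.

e_ss = ∞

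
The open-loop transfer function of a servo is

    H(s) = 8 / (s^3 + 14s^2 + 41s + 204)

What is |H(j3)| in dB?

|H(j3)|_dB ≈ -23.8 dB

Substitute s = j3: numerator = 8, denominator = 78 + j96.
|H(j3)| = |8| / |78 + j96| = 8 / 123.69 ≈ 0.06468.
In decibels: 20·log₁₀(0.06468) ≈ -23.8 dB.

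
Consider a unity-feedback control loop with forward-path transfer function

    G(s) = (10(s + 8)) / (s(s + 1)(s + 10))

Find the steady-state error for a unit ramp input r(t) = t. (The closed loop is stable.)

G(s) has one pole at the origin.
This is a Type 1 system. Kv = lim_{s→0} s·G(s) = 80/10 = 8.
e_ss = 1/Kv = 1/(8) = 1/8 ≈ 0.1250.

e_ss = 0.1250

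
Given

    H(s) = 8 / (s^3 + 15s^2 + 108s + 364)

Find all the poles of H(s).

The poles are the roots of the denominator s^3 + 15s^2 + 108s + 364 = 0.
Trying s = -7: the polynomial evaluates to 0, so (s + 7) is a factor.
Dividing out leaves s^2 + 8s + 52 = 0.
The quadratic formula then gives s = -4 ± 6j.

s = -7, -4 ± 6j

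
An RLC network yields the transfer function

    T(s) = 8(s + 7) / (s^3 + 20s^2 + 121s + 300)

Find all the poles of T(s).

The poles are the roots of the denominator s^3 + 20s^2 + 121s + 300 = 0.
Trying s = -12: the polynomial evaluates to 0, so (s + 12) is a factor.
Dividing out leaves s^2 + 8s + 25 = 0.
The quadratic formula then gives s = -4 ± 3j.

s = -4 + 3j, -4 - 3j, -12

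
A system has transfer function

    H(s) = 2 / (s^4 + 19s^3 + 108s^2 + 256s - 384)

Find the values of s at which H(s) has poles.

The poles are the roots of the denominator s^4 + 19s^3 + 108s^2 + 256s - 384 = 0.
Trying s = -12: the polynomial evaluates to 0, so (s + 12) is a factor.
Dividing out leaves s^3 + 7s^2 + 24s - 32 = 0.
This factors further as (s^2 + 8s + 32)(s - 1) = 0.

s = -4 ± 4j, -12, 1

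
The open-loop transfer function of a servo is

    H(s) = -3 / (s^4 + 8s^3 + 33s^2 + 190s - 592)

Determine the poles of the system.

s = -1 + 6j, -1 - 6j, -8, 2

The poles are the roots of the denominator s^4 + 8s^3 + 33s^2 + 190s - 592 = 0.
Trying s = -8: the polynomial evaluates to 0, so (s + 8) is a factor.
Dividing out leaves s^3 + 33s - 74 = 0.
This factors further as (s^2 + 2s + 37)(s - 2) = 0.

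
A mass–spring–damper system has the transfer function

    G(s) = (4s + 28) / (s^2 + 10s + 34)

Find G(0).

G(0) = 14/17 ≈ 0.8235

Set s = 0: G(0) = (28) / (34) = 14/17.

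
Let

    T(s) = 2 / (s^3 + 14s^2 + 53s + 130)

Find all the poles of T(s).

s = -2 ± 3j, -10

The poles are the roots of the denominator s^3 + 14s^2 + 53s + 130 = 0.
Trying s = -10: the polynomial evaluates to 0, so (s + 10) is a factor.
Dividing out leaves s^2 + 4s + 13 = 0.
The quadratic formula then gives s = -2 ± 3j.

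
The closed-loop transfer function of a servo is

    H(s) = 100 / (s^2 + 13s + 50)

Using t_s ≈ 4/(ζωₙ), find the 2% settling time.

t_s ≈ 0.6154 s

Comparing s^2 + 13s + 50 to s^2 + 2ζωₙs + ωₙ²: ωₙ = √50 ≈ 7.071 rad/s and ζ = 13/(2·√50) ≈ 0.9192.
ζωₙ = 13/2 = 6.5, so t_s ≈ 4/(ζωₙ) = 4/6.5 ≈ 0.6154 s.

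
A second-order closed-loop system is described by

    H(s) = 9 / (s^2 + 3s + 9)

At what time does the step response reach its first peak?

t_p ≈ 1.209 s

Comparing s^2 + 3s + 9 to s^2 + 2ζωₙs + ωₙ²: ωₙ = 3 rad/s and ζ = 3/(2·3) = 0.5.
ζωₙ = 3/2 = 1.5, so ω_d = ωₙ√(1−ζ²) = √(ωₙ² − (ζωₙ)²) = √(9 − 1.5²) = √6.75 ≈ 2.598 rad/s.
t_p = π/ω_d = π/2.598 ≈ 1.209 s.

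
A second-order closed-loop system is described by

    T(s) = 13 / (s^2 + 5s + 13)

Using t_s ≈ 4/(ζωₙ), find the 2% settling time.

t_s ≈ 1.600 s

Comparing s^2 + 5s + 13 to s^2 + 2ζωₙs + ωₙ²: ωₙ = √13 ≈ 3.606 rad/s and ζ = 5/(2·√13) ≈ 0.6934.
ζωₙ = 5/2 = 2.5, so t_s ≈ 4/(ζωₙ) = 4/2.5 = 1.600 s.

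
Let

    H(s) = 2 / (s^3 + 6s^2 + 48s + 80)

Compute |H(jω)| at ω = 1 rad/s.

Substitute s = j1: numerator = 2, denominator = 74 + j47.
|H(j1)| = |2| / |74 + j47| = 2 / 87.664 ≈ 0.02281.

|H(j1)| ≈ 0.02281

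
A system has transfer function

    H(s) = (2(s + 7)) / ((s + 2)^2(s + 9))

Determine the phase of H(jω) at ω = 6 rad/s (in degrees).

At s = j6: numerator = 14 + j12, denominator = -432 + j24.
∠H = ∠num − ∠den = 40.601° − (176.82°) = -136.2°.

∠H(j6) ≈ -136.2°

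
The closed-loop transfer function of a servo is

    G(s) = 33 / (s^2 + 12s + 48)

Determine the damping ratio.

ζ ≈ 0.8660

Compare the denominator to the standard form s^2 + 2ζωₙs + ωₙ².
ωₙ² = 48, so ωₙ = √48 ≈ 6.928 rad/s.
2ζωₙ = 12, so ζ = 12/(2·√48) ≈ 0.8660.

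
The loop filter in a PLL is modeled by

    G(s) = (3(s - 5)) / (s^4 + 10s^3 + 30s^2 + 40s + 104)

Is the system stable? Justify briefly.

The denominator s^4 + 10s^3 + 30s^2 + 40s + 104 factors as (s^2 + 4)(s^2 + 10s + 26), giving poles at s = ±2j, -5 ± j.
Since the simple pole(s) at s = 2j, -2j lie on the jω-axis with none in the right half-plane, the system is marginally stable.

marginally stable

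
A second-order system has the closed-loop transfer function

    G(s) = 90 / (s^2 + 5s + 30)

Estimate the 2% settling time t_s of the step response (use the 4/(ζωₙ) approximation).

t_s ≈ 1.600 s

Comparing s^2 + 5s + 30 to s^2 + 2ζωₙs + ωₙ²: ωₙ = √30 ≈ 5.477 rad/s and ζ = 5/(2·√30) ≈ 0.4564.
ζωₙ = 5/2 = 2.5, so t_s ≈ 4/(ζωₙ) = 4/2.5 = 1.600 s.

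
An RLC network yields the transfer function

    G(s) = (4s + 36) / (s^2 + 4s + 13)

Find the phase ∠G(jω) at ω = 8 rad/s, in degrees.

At s = j8: numerator = 36 + j32, denominator = -51 + j32.
∠G = ∠num − ∠den = 41.634° − (147.89°) = -106.3°.

∠G(j8) ≈ -106.3°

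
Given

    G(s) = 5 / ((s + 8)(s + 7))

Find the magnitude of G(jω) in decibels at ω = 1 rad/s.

|G(j1)|_dB ≈ -21.1 dB

Substitute s = j1: numerator = 5, denominator = 55 + j15.
|G(j1)| = |5| / |55 + j15| = 5 / 57.009 ≈ 0.08771.
In decibels: 20·log₁₀(0.08771) ≈ -21.1 dB.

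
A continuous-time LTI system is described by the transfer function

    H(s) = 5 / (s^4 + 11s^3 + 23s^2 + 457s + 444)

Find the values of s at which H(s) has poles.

The poles are the roots of the denominator s^4 + 11s^3 + 23s^2 + 457s + 444 = 0.
Trying s = -12: the polynomial evaluates to 0, so (s + 12) is a factor.
Dividing out leaves s^3 - s^2 + 35s + 37 = 0.
This factors further as (s^2 - 2s + 37)(s + 1) = 0.

s = 1 + 6j, 1 - 6j, -12, -1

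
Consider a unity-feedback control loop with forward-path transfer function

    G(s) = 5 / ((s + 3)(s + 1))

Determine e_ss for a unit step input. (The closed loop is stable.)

G(s) has no poles at the origin.
This is a Type 0 system. Kp = lim_{s→0} G(s) = 5/3.
e_ss = 1/(1 + Kp) = 1/(1 + 5/3) = 3/8 ≈ 0.3750.

e_ss = 0.3750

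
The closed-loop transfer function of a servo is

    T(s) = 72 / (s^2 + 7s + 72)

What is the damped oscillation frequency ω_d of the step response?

ω_d ≈ 7.730 rad/s

Comparing s^2 + 7s + 72 to s^2 + 2ζωₙs + ωₙ²: ωₙ = √72 ≈ 8.485 rad/s and ζ = 7/(2·√72) ≈ 0.4125.
ζωₙ = 7/2 = 3.5, so ω_d = ωₙ√(1−ζ²) = √(ωₙ² − (ζωₙ)²) = √(72 − 3.5²) = √59.75 ≈ 7.730 rad/s.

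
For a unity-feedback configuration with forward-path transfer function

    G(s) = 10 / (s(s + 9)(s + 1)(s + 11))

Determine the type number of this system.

The denominator has 1 factor of s at the origin (free integrator), so this is a Type 1 system.

Type 1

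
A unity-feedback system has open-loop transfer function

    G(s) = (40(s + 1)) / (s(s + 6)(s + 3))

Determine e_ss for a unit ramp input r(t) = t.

e_ss = 0.4500

G(s) has one pole at the origin.
This is a Type 1 system. Kv = lim_{s→0} s·G(s) = 40/18 = 20/9.
e_ss = 1/Kv = 1/(20/9) = 9/20 ≈ 0.4500.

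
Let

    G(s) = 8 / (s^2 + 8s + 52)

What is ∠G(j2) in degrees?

At s = j2: numerator = 8, denominator = 48 + j16.
∠G = ∠num − ∠den = 0° − (18.435°) = -18.43°.

∠G(j2) ≈ -18.43°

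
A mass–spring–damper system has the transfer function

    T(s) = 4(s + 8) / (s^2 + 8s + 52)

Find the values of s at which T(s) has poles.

The poles are the roots of the denominator s^2 + 8s + 52 = 0.
Using the quadratic formula: s = (-8 ± √(-144))/2 = -4 ± 6j.

s = -4 ± 6j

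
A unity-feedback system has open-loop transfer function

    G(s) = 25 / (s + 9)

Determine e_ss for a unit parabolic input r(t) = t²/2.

G(s) has no poles at the origin.
This is a Type 0 system; Ka = lim_{s→0} s^2·G(s) = 0, so the steady-state error for a parabola input is infinite.

e_ss = ∞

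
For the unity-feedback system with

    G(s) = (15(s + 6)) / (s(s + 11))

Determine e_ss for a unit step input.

e_ss = 0

G(s) has one pole at the origin.
This is a Type 1 system; for a step input the steady-state error is zero.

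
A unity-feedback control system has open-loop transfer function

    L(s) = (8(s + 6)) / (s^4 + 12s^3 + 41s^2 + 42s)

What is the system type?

The denominator has 1 factor of s at the origin (free integrator), so this is a Type 1 system.

Type 1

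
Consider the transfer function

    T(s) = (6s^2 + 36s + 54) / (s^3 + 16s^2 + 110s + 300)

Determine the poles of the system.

s = -5 ± 5j, -6

The poles are the roots of the denominator s^3 + 16s^2 + 110s + 300 = 0.
Trying s = -6: the polynomial evaluates to 0, so (s + 6) is a factor.
Dividing out leaves s^2 + 10s + 50 = 0.
The quadratic formula then gives s = -5 ± 5j.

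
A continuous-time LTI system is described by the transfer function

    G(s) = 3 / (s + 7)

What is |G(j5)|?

|G(j5)| ≈ 0.3487

Substitute s = j5: numerator = 3, denominator = 7 + j5.
|G(j5)| = |3| / |7 + j5| = 3 / 8.6023 ≈ 0.3487.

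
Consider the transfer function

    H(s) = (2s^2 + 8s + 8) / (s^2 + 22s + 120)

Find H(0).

H(0) = 1/15 ≈ 0.06667

Set s = 0: H(0) = (8) / (120) = 1/15.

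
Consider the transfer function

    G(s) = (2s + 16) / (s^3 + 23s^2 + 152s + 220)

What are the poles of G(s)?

s = -11, -10, -2

The poles are the roots of the denominator s^3 + 23s^2 + 152s + 220 = 0.
Trying s = -11: the polynomial evaluates to 0, so (s + 11) is a factor.
Dividing out leaves s^2 + 12s + 20 = 0.
Factoring the quadratic: (s + 10)(s + 2) = 0.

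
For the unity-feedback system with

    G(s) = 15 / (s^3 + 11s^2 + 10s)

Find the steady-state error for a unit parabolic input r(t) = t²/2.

e_ss = ∞

G(s) has one pole at the origin.
This is a Type 1 system; Ka = lim_{s→0} s^2·G(s) = 0, so the steady-state error for a parabola input is infinite.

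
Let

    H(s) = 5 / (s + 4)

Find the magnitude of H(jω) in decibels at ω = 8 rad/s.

Substitute s = j8: numerator = 5, denominator = 4 + j8.
|H(j8)| = |5| / |4 + j8| = 5 / 8.9443 ≈ 0.5590.
In decibels: 20·log₁₀(0.5590) ≈ -5.05 dB.

|H(j8)|_dB ≈ -5.05 dB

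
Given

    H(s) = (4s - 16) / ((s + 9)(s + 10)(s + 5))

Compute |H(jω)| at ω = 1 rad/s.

|H(j1)| ≈ 0.03554

Substitute s = j1: numerator = -16 + j4, denominator = 426 + j184.
|H(j1)| = |-16 + j4| / |426 + j184| = 16.492 / 464.04 ≈ 0.03554.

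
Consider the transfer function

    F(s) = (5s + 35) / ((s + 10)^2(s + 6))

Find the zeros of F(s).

s = -7

Set the numerator to zero: 5s + 35 = 0, i.e. 5·(s + 7) = 0.
So s = -7.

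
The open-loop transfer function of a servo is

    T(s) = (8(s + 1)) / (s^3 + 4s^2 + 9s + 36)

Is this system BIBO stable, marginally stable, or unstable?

The denominator s^3 + 4s^2 + 9s + 36 factors as (s^2 + 9)(s + 4), giving poles at s = ±3j, -4.
Since the simple pole(s) at s = ±3j lie on the jω-axis with none in the right half-plane, the system is marginally stable.

marginally stable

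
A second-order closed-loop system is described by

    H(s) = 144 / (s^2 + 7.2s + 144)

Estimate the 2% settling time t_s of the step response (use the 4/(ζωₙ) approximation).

Comparing s^2 + 7.2s + 144 to s^2 + 2ζωₙs + ωₙ²: ωₙ = 12 rad/s and ζ = 7.2/(2·12) = 0.3.
ζωₙ = 7.2/2 = 3.6, so t_s ≈ 4/(ζωₙ) = 4/3.6 ≈ 1.111 s.

t_s ≈ 1.111 s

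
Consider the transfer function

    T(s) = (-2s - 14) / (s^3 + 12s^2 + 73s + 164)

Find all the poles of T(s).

The poles are the roots of the denominator s^3 + 12s^2 + 73s + 164 = 0.
Trying s = -4: the polynomial evaluates to 0, so (s + 4) is a factor.
Dividing out leaves s^2 + 8s + 41 = 0.
The quadratic formula then gives s = -4 ± 5j.

s = -4 + 5j, -4 - 5j, -4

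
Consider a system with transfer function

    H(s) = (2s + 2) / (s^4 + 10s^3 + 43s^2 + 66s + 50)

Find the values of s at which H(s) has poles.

s = -4 + 3j, -4 - 3j, -1 + j, -1 - j

The poles are the roots of the denominator s^4 + 10s^3 + 43s^2 + 66s + 50 = 0.
No real roots exist; factor into two real quadratics: (s^2 + 8s + 25)(s^2 + 2s + 2) = 0.
Each quadratic gives a conjugate pair via the quadratic formula.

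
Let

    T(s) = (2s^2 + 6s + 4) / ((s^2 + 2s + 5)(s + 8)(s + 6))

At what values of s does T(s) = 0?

s = -2, -1

Set the numerator to zero: 2s^2 + 6s + 4 = 0, i.e. 2·(s^2 + 3s + 2) = 0.
Factoring: (s + 2)(s + 1) = 0.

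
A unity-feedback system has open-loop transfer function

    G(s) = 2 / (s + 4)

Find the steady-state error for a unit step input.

e_ss = 0.6667

G(s) has no poles at the origin.
This is a Type 0 system. Kp = lim_{s→0} G(s) = 2/4 = 1/2.
e_ss = 1/(1 + Kp) = 1/(1 + 1/2) = 2/3 ≈ 0.6667.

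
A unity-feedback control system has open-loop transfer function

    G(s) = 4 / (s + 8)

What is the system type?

The denominator has no factor of s at the origin — no free integrator — so this is a Type 0 system.

Type 0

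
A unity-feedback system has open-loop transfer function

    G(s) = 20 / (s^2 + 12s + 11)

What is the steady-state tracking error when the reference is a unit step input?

e_ss = 0.3548

G(s) has no poles at the origin.
This is a Type 0 system. Kp = lim_{s→0} G(s) = 20/11.
e_ss = 1/(1 + Kp) = 1/(1 + 20/11) = 11/31 ≈ 0.3548.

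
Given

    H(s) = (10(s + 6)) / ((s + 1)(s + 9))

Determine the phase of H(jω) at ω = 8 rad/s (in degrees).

At s = j8: numerator = 60 + j80, denominator = -55 + j80.
∠H = ∠num − ∠den = 53.130° − (124.51°) = -71.38°.

∠H(j8) ≈ -71.38°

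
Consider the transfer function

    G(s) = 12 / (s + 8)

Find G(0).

G(0) = 3/2 ≈ 1.500

Set s = 0: G(0) = (12) / (8) = 3/2.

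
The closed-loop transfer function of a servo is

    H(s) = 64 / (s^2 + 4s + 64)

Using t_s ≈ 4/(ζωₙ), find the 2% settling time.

t_s ≈ 2 s

Comparing s^2 + 4s + 64 to s^2 + 2ζωₙs + ωₙ²: ωₙ = 8 rad/s and ζ = 4/(2·8) = 0.25.
ζωₙ = 4/2 = 2, so t_s ≈ 4/(ζωₙ) = 4/2 = 2 s.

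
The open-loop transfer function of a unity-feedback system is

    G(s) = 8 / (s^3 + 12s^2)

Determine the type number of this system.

Type 2

Factor s from the denominator: s^3 + 12s^2 = s^2·(s + 12).
There are 2 poles at the origin, so the system is Type 2.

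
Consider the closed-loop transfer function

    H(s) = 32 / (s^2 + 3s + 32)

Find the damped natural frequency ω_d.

ω_d ≈ 5.454 rad/s

Comparing s^2 + 3s + 32 to s^2 + 2ζωₙs + ωₙ²: ωₙ = √32 ≈ 5.657 rad/s and ζ = 3/(2·√32) ≈ 0.2652.
ζωₙ = 3/2 = 1.5, so ω_d = ωₙ√(1−ζ²) = √(ωₙ² − (ζωₙ)²) = √(32 − 1.5²) = √29.75 ≈ 5.454 rad/s.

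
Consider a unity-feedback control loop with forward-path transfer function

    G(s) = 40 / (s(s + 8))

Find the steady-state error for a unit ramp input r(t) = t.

e_ss = 0.2000

G(s) has one pole at the origin.
This is a Type 1 system. Kv = lim_{s→0} s·G(s) = 40/8 = 5.
e_ss = 1/Kv = 1/(5) = 1/5 ≈ 0.2000.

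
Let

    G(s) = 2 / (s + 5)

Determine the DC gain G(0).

G(0) = 2/5 ≈ 0.4000

Set s = 0: G(0) = (2) / (5) = 2/5.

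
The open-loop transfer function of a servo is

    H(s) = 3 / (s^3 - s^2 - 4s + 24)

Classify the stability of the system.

unstable

The denominator s^3 - s^2 - 4s + 24 factors as (s + 3)(s^2 - 4s + 8), giving poles at s = -3, 2 ± 2j.
Since the pole(s) at s = 2 ± 2j lie in the right half-plane, the system is unstable.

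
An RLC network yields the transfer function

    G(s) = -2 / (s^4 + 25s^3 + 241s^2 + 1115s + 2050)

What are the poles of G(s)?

s = -5 ± 4j, -5, -10

The poles are the roots of the denominator s^4 + 25s^3 + 241s^2 + 1115s + 2050 = 0.
Trying s = -5: the polynomial evaluates to 0, so (s + 5) is a factor.
Dividing out leaves s^3 + 20s^2 + 141s + 410 = 0.
This factors further as (s^2 + 10s + 41)(s + 10) = 0.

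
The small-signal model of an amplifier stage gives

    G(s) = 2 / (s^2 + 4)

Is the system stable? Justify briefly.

marginally stable

The denominator s^2 + 4 factors as (s^2 + 4), giving poles at s = ±2j.
Since the simple pole(s) at s = 2j, -2j lie on the jω-axis with none in the right half-plane, the system is marginally stable.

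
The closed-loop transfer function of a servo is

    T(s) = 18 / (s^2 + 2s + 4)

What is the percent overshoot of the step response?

Comparing s^2 + 2s + 4 to s^2 + 2ζωₙs + ωₙ²: ωₙ = 2 rad/s and ζ = 2/(2·2) = 0.5.
%OS = 100·exp(−πζ/√(1−ζ²)) = 100·exp(−π·0.5/√(1−0.5²)) ≈ 16.3%.

%OS ≈ 16.3%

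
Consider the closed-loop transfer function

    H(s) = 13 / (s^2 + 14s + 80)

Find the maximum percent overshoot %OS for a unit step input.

%OS ≈ 1.93%

Comparing s^2 + 14s + 80 to s^2 + 2ζωₙs + ωₙ²: ωₙ = √80 ≈ 8.944 rad/s and ζ = 14/(2·√80) ≈ 0.7826.
%OS = 100·exp(−πζ/√(1−ζ²)) = 100·exp(−π·0.7826/√(1−0.7826²)) ≈ 1.93%.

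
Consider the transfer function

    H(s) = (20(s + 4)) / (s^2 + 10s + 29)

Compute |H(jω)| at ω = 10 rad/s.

Substitute s = j10: numerator = 80 + j200, denominator = -71 + j100.
|H(j10)| = |80 + j200| / |-71 + j100| = 215.41 / 122.64 ≈ 1.756.

|H(j10)| ≈ 1.756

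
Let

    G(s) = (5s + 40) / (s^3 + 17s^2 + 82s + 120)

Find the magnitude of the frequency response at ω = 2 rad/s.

|G(j2)| ≈ 0.2507

Substitute s = j2: numerator = 40 + j10, denominator = 52 + j156.
|G(j2)| = |40 + j10| / |52 + j156| = 41.231 / 164.44 ≈ 0.2507.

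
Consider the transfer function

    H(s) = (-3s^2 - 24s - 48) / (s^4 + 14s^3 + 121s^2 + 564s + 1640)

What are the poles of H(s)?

s = -2 ± 6j, -5 ± 4j

The poles are the roots of the denominator s^4 + 14s^3 + 121s^2 + 564s + 1640 = 0.
No real roots exist; factor into two real quadratics: (s^2 + 4s + 40)(s^2 + 10s + 41) = 0.
Each quadratic gives a conjugate pair via the quadratic formula.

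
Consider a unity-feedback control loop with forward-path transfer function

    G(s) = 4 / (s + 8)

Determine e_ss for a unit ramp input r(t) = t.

G(s) has no poles at the origin.
This is a Type 0 system; Kv = lim_{s→0} s·G(s) = 0, so the steady-state error for a ramp input is infinite.

e_ss = ∞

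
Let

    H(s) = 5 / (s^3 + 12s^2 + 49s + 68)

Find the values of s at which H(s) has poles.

s = -4 ± j, -4

The poles are the roots of the denominator s^3 + 12s^2 + 49s + 68 = 0.
Trying s = -4: the polynomial evaluates to 0, so (s + 4) is a factor.
Dividing out leaves s^2 + 8s + 17 = 0.
The quadratic formula then gives s = -4 ± 1j.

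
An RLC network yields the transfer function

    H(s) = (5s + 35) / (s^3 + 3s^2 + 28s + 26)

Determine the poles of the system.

s = -1 + 5j, -1 - 5j, -1

The poles are the roots of the denominator s^3 + 3s^2 + 28s + 26 = 0.
Trying s = -1: the polynomial evaluates to 0, so (s + 1) is a factor.
Dividing out leaves s^2 + 2s + 26 = 0.
The quadratic formula then gives s = -1 ± 5j.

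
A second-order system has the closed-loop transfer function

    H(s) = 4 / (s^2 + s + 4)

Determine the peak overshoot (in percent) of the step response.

%OS ≈ 44.4%

Comparing s^2 + s + 4 to s^2 + 2ζωₙs + ωₙ²: ωₙ = 2 rad/s and ζ = 1/(2·2) = 0.25.
%OS = 100·exp(−πζ/√(1−ζ²)) = 100·exp(−π·0.25/√(1−0.25²)) ≈ 44.4%.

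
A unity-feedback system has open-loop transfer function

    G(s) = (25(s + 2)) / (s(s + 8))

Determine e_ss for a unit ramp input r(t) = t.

e_ss = 0.1600

G(s) has one pole at the origin.
This is a Type 1 system. Kv = lim_{s→0} s·G(s) = 50/8 = 25/4.
e_ss = 1/Kv = 1/(25/4) = 4/25 ≈ 0.1600.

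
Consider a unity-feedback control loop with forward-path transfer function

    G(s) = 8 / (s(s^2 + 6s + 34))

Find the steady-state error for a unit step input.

G(s) has one pole at the origin.
This is a Type 1 system; for a step input the steady-state error is zero.

e_ss = 0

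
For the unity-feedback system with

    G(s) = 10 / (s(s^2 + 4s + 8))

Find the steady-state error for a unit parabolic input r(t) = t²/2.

G(s) has one pole at the origin.
This is a Type 1 system; Ka = lim_{s→0} s^2·G(s) = 0, so the steady-state error for a parabola input is infinite.

e_ss = ∞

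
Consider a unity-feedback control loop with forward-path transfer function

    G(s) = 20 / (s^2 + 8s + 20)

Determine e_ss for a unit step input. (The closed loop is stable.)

G(s) has no poles at the origin.
This is a Type 0 system. Kp = lim_{s→0} G(s) = 20/20 = 1.
e_ss = 1/(1 + Kp) = 1/(1 + 1) = 1/2 ≈ 0.5000.

e_ss = 0.5000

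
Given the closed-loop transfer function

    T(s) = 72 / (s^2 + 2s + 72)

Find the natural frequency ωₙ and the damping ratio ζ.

ωₙ ≈ 8.485 rad/s, ζ ≈ 0.1179

Compare the denominator to the standard form s^2 + 2ζωₙs + ωₙ².
ωₙ² = 72, so ωₙ = √72 ≈ 8.485 rad/s.
2ζωₙ = 2, so ζ = 2/(2·√72) ≈ 0.1179.
With ζ = 0.1179 the response is underdamped.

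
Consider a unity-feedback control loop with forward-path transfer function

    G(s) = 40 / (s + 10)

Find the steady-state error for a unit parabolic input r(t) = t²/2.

e_ss = ∞

G(s) has no poles at the origin.
This is a Type 0 system; Ka = lim_{s→0} s^2·G(s) = 0, so the steady-state error for a parabola input is infinite.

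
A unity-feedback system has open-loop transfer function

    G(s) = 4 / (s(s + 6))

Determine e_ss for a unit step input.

e_ss = 0

G(s) has one pole at the origin.
This is a Type 1 system; for a step input the steady-state error is zero.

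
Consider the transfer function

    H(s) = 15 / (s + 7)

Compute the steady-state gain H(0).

H(0) = 15/7 ≈ 2.143

Set s = 0: H(0) = (15) / (7) = 15/7.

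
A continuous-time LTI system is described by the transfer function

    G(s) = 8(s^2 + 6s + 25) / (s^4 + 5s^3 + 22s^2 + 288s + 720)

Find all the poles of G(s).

s = 2 ± 6j, -3, -6

The poles are the roots of the denominator s^4 + 5s^3 + 22s^2 + 288s + 720 = 0.
Trying s = -3: the polynomial evaluates to 0, so (s + 3) is a factor.
Dividing out leaves s^3 + 2s^2 + 16s + 240 = 0.
This factors further as (s^2 - 4s + 40)(s + 6) = 0.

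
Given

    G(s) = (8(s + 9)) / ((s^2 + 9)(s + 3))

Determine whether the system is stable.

The poles can be read from the denominator factors: s = 3j, -3j, -3.
Since the simple pole(s) at s = 3j, -3j lie on the jω-axis with none in the right half-plane, the system is marginally stable.

marginally stable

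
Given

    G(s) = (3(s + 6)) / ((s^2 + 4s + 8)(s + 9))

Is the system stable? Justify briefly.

The poles can be read from the denominator factors: s = -2 + 2j, -2 - 2j, -9.
Since all poles lie strictly in the left half-plane, the system is stable.

stable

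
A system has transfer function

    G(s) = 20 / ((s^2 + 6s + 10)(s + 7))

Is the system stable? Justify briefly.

stable

The poles can be read from the denominator factors: s = -3 ± j, -7.
Since all poles lie strictly in the left half-plane, the system is stable.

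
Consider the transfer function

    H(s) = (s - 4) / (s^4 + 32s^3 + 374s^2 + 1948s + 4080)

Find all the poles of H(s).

s = -5 ± 3j, -10, -12

The poles are the roots of the denominator s^4 + 32s^3 + 374s^2 + 1948s + 4080 = 0.
Trying s = -10: the polynomial evaluates to 0, so (s + 10) is a factor.
Dividing out leaves s^3 + 22s^2 + 154s + 408 = 0.
This factors further as (s^2 + 10s + 34)(s + 12) = 0.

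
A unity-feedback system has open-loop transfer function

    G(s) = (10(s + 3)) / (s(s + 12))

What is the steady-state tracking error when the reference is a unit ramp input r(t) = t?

G(s) has one pole at the origin.
This is a Type 1 system. Kv = lim_{s→0} s·G(s) = 30/12 = 5/2.
e_ss = 1/Kv = 1/(5/2) = 2/5 ≈ 0.4000.

e_ss = 0.4000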